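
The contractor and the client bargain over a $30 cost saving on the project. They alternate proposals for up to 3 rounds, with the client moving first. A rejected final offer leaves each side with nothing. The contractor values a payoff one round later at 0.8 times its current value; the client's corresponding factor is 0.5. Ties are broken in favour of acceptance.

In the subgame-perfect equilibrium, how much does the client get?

Round 3 (the client proposes): rejection yields 0 for the contractor; the client offers 0 and keeps 30.
Round 2 (the contractor proposes): the client can get 30 next round, worth 0.5 × 30 = 15 now; the contractor offers that and keeps 15.
Round 1 (the client proposes): the contractor can get 15 next round, worth 0.8 × 15 = 12 now, so the client offers 12, keeping 18.

18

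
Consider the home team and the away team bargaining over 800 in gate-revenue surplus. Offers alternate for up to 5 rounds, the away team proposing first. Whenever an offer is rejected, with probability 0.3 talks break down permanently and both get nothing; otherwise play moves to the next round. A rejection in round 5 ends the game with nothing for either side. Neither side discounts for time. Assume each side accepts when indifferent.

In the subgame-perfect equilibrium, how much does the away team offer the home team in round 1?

250.32

Round 5 (the away team proposes): the home team will accept anything ≥ 0, so the away team offers 0 and keeps 800.
Round 4 (the home team proposes): rejecting gives the away team an expected 0.7 × 800 = 560. The home team offers 560 and keeps 800 − 560 = 240.
Round 3 (the away team proposes): rejecting gives the home team an expected 0.7 × 240 = 168, so the away team offers 168, keeping 632.
Round 2 (the home team proposes): rejecting gives the away team an expected 0.7 × 632 = 442.4; the home team offers that and keeps 357.6.
Round 1 (the away team proposes): rejecting gives the home team an expected 0.7 × 357.6 = 250.32; the away team offers that and keeps 549.68.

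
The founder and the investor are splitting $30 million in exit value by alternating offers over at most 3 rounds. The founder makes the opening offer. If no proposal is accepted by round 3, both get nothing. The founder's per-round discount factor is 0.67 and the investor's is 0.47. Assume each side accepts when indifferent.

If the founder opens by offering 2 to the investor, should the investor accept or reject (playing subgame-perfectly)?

Reject

Round 3 (the founder proposes): rejection yields 0 for the investor; the founder offers 0 and keeps 30.
Round 2 (the investor proposes): the founder can get 30 next round, worth 0.67 × 30 = 20.1 now; the investor offers that and keeps 9.9.
So by rejecting in round 1, the investor gets 9.9 next round, worth 0.47 × 9.9 = 4.653 now.
Offer 2 < 4.653, so the investor rejects.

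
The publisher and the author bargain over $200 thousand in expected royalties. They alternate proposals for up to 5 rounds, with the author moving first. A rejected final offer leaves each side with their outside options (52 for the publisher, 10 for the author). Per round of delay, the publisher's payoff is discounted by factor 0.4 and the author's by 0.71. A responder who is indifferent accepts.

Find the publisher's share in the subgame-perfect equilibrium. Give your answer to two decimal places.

Round 5 (the author proposes): the publisher gets 52 if talks fail, so the author offers 52 and keeps 148.
Round 4 (the publisher proposes): the author can get 148 next round, worth 0.71 × 148 = 105.08 now. The publisher offers 105.08 and keeps 200 − 105.08 = 94.92.
Round 3 (the author proposes): the publisher can get 94.92 next round, worth 0.4 × 94.92 = 37.968 now, so the author offers 37.968, keeping 162.032.
Round 2 (the publisher proposes): the author can get 162.032 next round, worth 0.71 × 162.032 = 115.04272 now; the publisher offers that and keeps 84.95728.
Round 1 (the author proposes): the publisher can get 84.95728 next round, worth 0.4 × 84.95728 = 33.982912 now. The author offers 33.982912 and keeps 200 − 33.982912 = 166.017088.

33.98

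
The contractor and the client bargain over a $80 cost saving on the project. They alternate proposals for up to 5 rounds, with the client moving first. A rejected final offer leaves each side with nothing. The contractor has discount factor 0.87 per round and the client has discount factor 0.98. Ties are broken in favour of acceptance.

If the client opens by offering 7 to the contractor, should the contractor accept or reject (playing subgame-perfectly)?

Work out the contractor's continuation value if the offer is rejected.
Round 5 (the client proposes): rejection yields 0 for the contractor; the client offers 0 and keeps 80.
Round 4 (the contractor proposes): the client can get 80 next round, worth 0.98 × 80 = 78.4 now; the contractor offers that and keeps 1.6.
Round 3 (the client proposes): the contractor can get 1.6 next round, worth 0.87 × 1.6 = 1.392 now, so the client offers 1.392, keeping 78.608.
Round 2 (the contractor proposes): the client can get 78.608 next round, worth 0.98 × 78.608 = 77.03584 now; the contractor offers that and keeps 2.96416.
So by rejecting in round 1, the contractor gets 2.96416 next round, worth 0.87 × 2.96416 = 2.5788192 now.
Offer 7 ≥ 2.5788192, so the contractor accepts.

Accept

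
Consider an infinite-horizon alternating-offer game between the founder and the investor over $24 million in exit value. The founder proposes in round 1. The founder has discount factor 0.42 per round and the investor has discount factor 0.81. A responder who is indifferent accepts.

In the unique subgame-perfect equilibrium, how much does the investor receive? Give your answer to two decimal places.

17.09

In a stationary SPE each proposer offers the other exactly their discounted continuation value.
If the founder keeps x when proposing and the investor keeps y when proposing, then x = 24 − 0.81y and y = 24 − 0.42x.
Solving: x = 24(1 − 0.81) / (1 − 0.42·0.81) = 4.56 / 0.6598 ≈ 6.9112.
The investor gets 24 − 6.9112 ≈ 17.0888.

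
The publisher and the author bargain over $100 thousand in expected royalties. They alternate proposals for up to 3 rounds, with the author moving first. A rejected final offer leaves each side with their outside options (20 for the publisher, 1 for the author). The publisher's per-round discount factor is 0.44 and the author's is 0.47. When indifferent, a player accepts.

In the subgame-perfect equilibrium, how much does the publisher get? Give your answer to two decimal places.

27.46

Round 3 (the author proposes): the publisher gets 20 if talks fail, so the author offers 20 and keeps 80.
Round 2 (the publisher proposes): the author can get 80 next round, worth 0.47 × 80 = 37.6 now. The publisher offers 37.6 and keeps 100 − 37.6 = 62.4.
Round 1 (the author proposes): the publisher can get 62.4 next round, worth 0.44 × 62.4 = 27.456 now; the author offers that and keeps 72.544.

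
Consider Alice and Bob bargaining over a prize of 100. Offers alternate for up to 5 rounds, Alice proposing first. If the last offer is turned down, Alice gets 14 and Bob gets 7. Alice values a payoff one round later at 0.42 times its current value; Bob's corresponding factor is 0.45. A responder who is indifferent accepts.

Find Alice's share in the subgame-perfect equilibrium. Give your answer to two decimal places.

68.72

Round 5 (Alice proposes): Bob gets 7 if talks fail, so Alice offers 7 and keeps 93.
Round 4 (Bob proposes): Alice can get 93 next round, worth 0.42 × 93 = 39.06 now, so Bob offers 39.06, keeping 60.94.
Round 3 (Alice proposes): Bob can get 60.94 next round, worth 0.45 × 60.94 = 27.423 now. Alice offers 27.423 and keeps 100 − 27.423 = 72.577.
Round 2 (Bob proposes): Alice can get 72.577 next round, worth 0.42 × 72.577 = 30.48234 now, so Bob offers 30.48234, keeping 69.51766.
Round 1 (Alice proposes): Bob can get 69.51766 next round, worth 0.45 × 69.51766 = 31.282947 now. Alice offers 31.282947 and keeps 100 − 31.282947 = 68.717053.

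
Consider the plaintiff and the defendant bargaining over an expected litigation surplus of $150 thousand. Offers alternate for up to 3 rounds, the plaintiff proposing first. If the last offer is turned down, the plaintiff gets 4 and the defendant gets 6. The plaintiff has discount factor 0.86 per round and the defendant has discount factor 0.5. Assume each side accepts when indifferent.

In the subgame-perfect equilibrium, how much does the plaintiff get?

Round 3 (the plaintiff proposes): the defendant gets 6 if talks fail, so the plaintiff offers 6 and keeps 144.
Round 2 (the defendant proposes): the plaintiff can get 144 next round, worth 0.86 × 144 = 123.84 now. The defendant offers 123.84 and keeps 150 − 123.84 = 26.16.
Round 1 (the plaintiff proposes): the defendant can get 26.16 next round, worth 0.5 × 26.16 = 13.08 now. The plaintiff offers 13.08 and keeps 150 − 13.08 = 136.92.

136.92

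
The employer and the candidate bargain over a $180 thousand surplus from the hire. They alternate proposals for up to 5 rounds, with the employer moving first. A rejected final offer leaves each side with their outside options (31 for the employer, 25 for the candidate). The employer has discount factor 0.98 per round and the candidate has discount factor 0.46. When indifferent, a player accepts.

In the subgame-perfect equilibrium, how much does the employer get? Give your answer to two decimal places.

172.52

Round 5 (the employer proposes): the candidate gets 25 if talks fail, so the employer offers 25 and keeps 155.
Round 4 (the candidate proposes): the employer can get 155 next round, worth 0.98 × 155 = 151.9 now. The candidate offers 151.9 and keeps 180 − 151.9 = 28.1.
Round 3 (the employer proposes): the candidate can get 28.1 next round, worth 0.46 × 28.1 = 12.926 now, so the employer offers 12.926, keeping 167.074.
Round 2 (the candidate proposes): the employer can get 167.074 next round, worth 0.98 × 167.074 = 163.73252 now. The candidate offers 163.73252 and keeps 180 − 163.73252 = 16.26748.
Round 1 (the employer proposes): the candidate can get 16.26748 next round, worth 0.46 × 16.26748 = 7.4830408 now, so the employer offers 7.4830408, keeping 172.5169592.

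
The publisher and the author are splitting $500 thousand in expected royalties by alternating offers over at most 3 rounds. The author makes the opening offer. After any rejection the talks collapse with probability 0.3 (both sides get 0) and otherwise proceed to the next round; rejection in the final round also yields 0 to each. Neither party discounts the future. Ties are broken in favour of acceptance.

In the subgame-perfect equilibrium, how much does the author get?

395

By backward induction:
Round 3 (the author proposes): the publisher will accept anything ≥ 0, so the author offers 0 and keeps 500.
Round 2 (the publisher proposes): rejecting gives the author an expected 0.7 × 500 = 350, so the publisher offers 350, keeping 150.
Round 1 (the author proposes): rejecting gives the publisher an expected 0.7 × 150 = 105, so the author offers 105, keeping 395.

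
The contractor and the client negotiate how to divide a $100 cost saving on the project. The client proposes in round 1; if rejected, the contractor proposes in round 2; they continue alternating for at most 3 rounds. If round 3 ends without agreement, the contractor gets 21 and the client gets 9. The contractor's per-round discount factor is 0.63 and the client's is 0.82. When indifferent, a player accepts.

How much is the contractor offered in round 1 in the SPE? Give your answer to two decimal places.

By backward induction:
Round 3 (the client proposes): the contractor gets 21 if talks fail, so the client offers 21 and keeps 79.
Round 2 (the contractor proposes): the client can get 79 next round, worth 0.82 × 79 = 64.78 now, so the contractor offers 64.78, keeping 35.22.
Round 1 (the client proposes): the contractor can get 35.22 next round, worth 0.63 × 35.22 = 22.1886 now, so the client offers 22.1886, keeping 77.8114.

22.19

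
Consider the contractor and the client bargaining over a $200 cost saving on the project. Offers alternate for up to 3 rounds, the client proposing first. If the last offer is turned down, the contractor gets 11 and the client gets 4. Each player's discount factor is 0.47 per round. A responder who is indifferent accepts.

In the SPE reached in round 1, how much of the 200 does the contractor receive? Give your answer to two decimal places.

52.25

Round 3 (the client proposes): the contractor gets 11 if talks fail, so the client offers 11 and keeps 189.
Round 2 (the contractor proposes): the client can get 189 next round, worth 0.47 × 189 = 88.83 now, so the contractor offers 88.83, keeping 111.17.
Round 1 (the client proposes): the contractor can get 111.17 next round, worth 0.47 × 111.17 = 52.2499 now. The client offers 52.2499 and keeps 200 − 52.2499 = 147.7501.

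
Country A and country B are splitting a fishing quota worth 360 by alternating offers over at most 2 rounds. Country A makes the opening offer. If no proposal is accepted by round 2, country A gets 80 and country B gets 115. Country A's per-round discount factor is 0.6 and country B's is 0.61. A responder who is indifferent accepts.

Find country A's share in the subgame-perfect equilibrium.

Round 2 (country B proposes): country A gets 80 if talks fail, so country B offers 80 and keeps 280.
Round 1 (country A proposes): country B can get 280 next round, worth 0.61 × 280 = 170.8 now; country A offers that and keeps 189.2.

189.2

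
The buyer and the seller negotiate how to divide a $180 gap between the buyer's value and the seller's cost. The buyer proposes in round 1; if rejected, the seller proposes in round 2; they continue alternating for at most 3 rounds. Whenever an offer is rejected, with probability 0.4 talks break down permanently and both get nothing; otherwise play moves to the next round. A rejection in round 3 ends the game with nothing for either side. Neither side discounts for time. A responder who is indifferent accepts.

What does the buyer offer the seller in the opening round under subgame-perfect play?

43.2

Round 3 (the buyer proposes): the seller will accept anything ≥ 0, so the buyer offers 0 and keeps 180.
Round 2 (the seller proposes): rejecting gives the buyer an expected 0.6 × 180 = 108, so the seller offers 108, keeping 72.
Round 1 (the buyer proposes): rejecting gives the seller an expected 0.6 × 72 = 43.2; the buyer offers that and keeps 136.8.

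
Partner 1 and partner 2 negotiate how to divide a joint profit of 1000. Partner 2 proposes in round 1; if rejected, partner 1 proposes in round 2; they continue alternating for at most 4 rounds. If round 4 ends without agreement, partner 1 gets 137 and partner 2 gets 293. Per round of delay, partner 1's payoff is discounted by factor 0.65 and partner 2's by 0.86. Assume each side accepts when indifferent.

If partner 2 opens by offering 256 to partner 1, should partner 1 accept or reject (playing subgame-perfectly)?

Round 4 (partner 1 proposes): partner 2 gets 293 if talks fail, so partner 1 offers 293 and keeps 707.
Round 3 (partner 2 proposes): partner 1 can get 707 next round, worth 0.65 × 707 = 459.55 now; partner 2 offers that and keeps 540.45.
Round 2 (partner 1 proposes): partner 2 can get 540.45 next round, worth 0.86 × 540.45 = 464.787 now; partner 1 offers that and keeps 535.213.
So by rejecting in round 1, partner 1 gets 535.213 next round, worth 0.65 × 535.213 = 347.88845 now.
Offer 256 < 347.88845, so partner 1 rejects.

Reject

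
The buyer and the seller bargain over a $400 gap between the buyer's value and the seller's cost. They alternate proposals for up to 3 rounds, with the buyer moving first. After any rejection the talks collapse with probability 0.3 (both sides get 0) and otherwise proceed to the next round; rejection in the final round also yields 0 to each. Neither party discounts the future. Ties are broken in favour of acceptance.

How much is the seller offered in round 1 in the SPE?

84

Round 3 (the buyer proposes): the seller will accept anything ≥ 0, so the buyer offers 0 and keeps 400.
Round 2 (the seller proposes): rejecting gives the buyer an expected 0.7 × 400 = 280, so the seller offers 280, keeping 120.
Round 1 (the buyer proposes): rejecting gives the seller an expected 0.7 × 120 = 84; the buyer offers that and keeps 316.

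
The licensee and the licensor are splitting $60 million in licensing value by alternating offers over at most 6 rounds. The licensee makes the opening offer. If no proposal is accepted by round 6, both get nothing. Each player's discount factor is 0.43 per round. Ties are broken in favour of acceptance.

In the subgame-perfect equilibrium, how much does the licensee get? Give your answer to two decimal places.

41.69

Round 6 (the licensor proposes): rejection yields 0 for the licensee; the licensor offers 0 and keeps 60.
Round 5 (the licensee proposes): the licensor can get 60 next round, worth 0.43 × 60 = 25.8 now. The licensee offers 25.8 and keeps 60 − 25.8 = 34.2.
Round 4 (the licensor proposes): the licensee can get 34.2 next round, worth 0.43 × 34.2 = 14.706 now; the licensor offers that and keeps 45.294.
Round 3 (the licensee proposes): the licensor can get 45.294 next round, worth 0.43 × 45.294 = 19.47642 now; the licensee offers that and keeps 40.52358.
Round 2 (the licensor proposes): the licensee can get 40.52358 next round, worth 0.43 × 40.52358 = 17.4251394 now. The licensor offers 17.4251394 and keeps 60 − 17.4251394 = 42.5748606.
Round 1 (the licensee proposes): the licensor can get 42.5748606 next round, worth 0.43 × 42.5748606 = 18.307190058 now, so the licensee offers 18.307190058, keeping 41.692809942.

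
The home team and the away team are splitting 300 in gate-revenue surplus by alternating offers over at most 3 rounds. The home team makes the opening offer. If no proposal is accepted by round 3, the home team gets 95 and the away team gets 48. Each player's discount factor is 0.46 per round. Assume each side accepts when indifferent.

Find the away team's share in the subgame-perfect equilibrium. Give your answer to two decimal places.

84.68

Round 3 (the home team proposes): the away team gets 48 if talks fail, so the home team offers 48 and keeps 252.
Round 2 (the away team proposes): the home team can get 252 next round, worth 0.46 × 252 = 115.92 now, so the away team offers 115.92, keeping 184.08.
Round 1 (the home team proposes): the away team can get 184.08 next round, worth 0.46 × 184.08 = 84.6768 now. The home team offers 84.6768 and keeps 300 − 84.6768 = 215.3232.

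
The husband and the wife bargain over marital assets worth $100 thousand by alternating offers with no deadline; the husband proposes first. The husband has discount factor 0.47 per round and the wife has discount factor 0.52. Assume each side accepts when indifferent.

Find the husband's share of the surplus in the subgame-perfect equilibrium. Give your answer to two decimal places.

Let x be the husband's share when the husband proposes and y be the wife's share when the wife proposes.
The wife accepts iff offered ≥ 0.52·y, so x = 100 − 0.52y. Symmetrically y = 100 − 0.47x.
Substituting: x = 100 − 0.52(100 − 0.47x), giving x(1 − 0.47·0.52) = 100(1 − 0.52).
So x = 100 × 0.48 / 0.7556 ≈ 63.5257, and the wife receives 100 − x ≈ 36.4743.

63.53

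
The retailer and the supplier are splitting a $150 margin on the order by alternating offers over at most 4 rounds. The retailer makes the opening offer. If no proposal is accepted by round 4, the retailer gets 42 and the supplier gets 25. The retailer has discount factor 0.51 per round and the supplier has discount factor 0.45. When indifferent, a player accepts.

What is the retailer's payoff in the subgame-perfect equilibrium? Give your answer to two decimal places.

Round 4 (the supplier proposes): the retailer gets 42 if talks fail, so the supplier offers 42 and keeps 108.
Round 3 (the retailer proposes): the supplier can get 108 next round, worth 0.45 × 108 = 48.6 now, so the retailer offers 48.6, keeping 101.4.
Round 2 (the supplier proposes): the retailer can get 101.4 next round, worth 0.51 × 101.4 = 51.714 now; the supplier offers that and keeps 98.286.
Round 1 (the retailer proposes): the supplier can get 98.286 next round, worth 0.45 × 98.286 = 44.2287 now, so the retailer offers 44.2287, keeping 105.7713.

105.77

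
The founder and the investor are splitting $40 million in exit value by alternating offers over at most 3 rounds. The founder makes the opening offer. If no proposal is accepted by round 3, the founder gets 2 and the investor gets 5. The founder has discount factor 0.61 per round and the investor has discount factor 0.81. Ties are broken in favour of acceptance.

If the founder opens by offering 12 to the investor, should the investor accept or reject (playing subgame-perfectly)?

Reject

Work out the investor's continuation value if the offer is rejected.
Round 3 (the founder proposes): the investor gets 5 if talks fail, so the founder offers 5 and keeps 35.
Round 2 (the investor proposes): the founder can get 35 next round, worth 0.61 × 35 = 21.35 now; the investor offers that and keeps 18.65.
So by rejecting in round 1, the investor gets 18.65 next round, worth 0.81 × 18.65 = 15.1065 now.
Offer 12 < 15.1065, so the investor rejects.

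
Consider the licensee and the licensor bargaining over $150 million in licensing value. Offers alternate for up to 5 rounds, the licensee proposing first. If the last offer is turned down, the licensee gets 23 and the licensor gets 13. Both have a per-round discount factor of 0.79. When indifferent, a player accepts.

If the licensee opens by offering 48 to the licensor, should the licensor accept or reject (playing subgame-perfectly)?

Work out the licensor's continuation value if the offer is rejected.
Round 5 (the licensee proposes): the licensor gets 13 if talks fail, so the licensee offers 13 and keeps 137.
Round 4 (the licensor proposes): the licensee can get 137 next round, worth 0.79 × 137 = 108.23 now; the licensor offers that and keeps 41.77.
Round 3 (the licensee proposes): the licensor can get 41.77 next round, worth 0.79 × 41.77 = 32.9983 now; the licensee offers that and keeps 117.0017.
Round 2 (the licensor proposes): the licensee can get 117.0017 next round, worth 0.79 × 117.0017 = 92.431343 now; the licensor offers that and keeps 57.568657.
So by rejecting in round 1, the licensor gets 57.568657 next round, worth 0.79 × 57.568657 = 45.47923903 now.
Offer 48 ≥ 45.47923903, so the licensor accepts.

Accept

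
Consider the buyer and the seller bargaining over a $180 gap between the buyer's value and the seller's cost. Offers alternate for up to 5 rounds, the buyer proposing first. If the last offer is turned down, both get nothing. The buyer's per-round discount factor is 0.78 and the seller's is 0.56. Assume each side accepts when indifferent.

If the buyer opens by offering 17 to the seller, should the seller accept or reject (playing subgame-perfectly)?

Work out the seller's continuation value if the offer is rejected.
Round 5 (the buyer proposes): the seller will accept anything ≥ 0, so the buyer offers 0 and keeps 180.
Round 4 (the seller proposes): the buyer can get 180 next round, worth 0.78 × 180 = 140.4 now; the seller offers that and keeps 39.6.
Round 3 (the buyer proposes): the seller can get 39.6 next round, worth 0.56 × 39.6 = 22.176 now, so the buyer offers 22.176, keeping 157.824.
Round 2 (the seller proposes): the buyer can get 157.824 next round, worth 0.78 × 157.824 = 123.10272 now, so the seller offers 123.10272, keeping 56.89728.
So by rejecting in round 1, the seller gets 56.89728 next round, worth 0.56 × 56.89728 = 31.8624768 now.
Offer 17 < 31.8624768, so the seller rejects.

Reject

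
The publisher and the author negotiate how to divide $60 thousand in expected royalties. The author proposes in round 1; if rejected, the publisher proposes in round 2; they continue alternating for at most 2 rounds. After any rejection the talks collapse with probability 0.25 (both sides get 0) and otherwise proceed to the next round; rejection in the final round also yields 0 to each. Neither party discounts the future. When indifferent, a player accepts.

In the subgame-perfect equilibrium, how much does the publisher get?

Round 2 (the publisher proposes): rejection yields 0 for the author; the publisher offers 0 and keeps 60.
Round 1 (the author proposes): rejecting gives the publisher an expected 0.75 × 60 = 45. The author offers 45 and keeps 60 − 45 = 15.

45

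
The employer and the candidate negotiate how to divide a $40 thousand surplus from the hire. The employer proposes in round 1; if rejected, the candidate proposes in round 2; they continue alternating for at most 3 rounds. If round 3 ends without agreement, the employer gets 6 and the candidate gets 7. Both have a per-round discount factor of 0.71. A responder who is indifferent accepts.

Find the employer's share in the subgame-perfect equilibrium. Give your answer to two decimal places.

28.24

Work backward from the last round.
Round 3 (the employer proposes): the candidate gets 7 if talks fail, so the employer offers 7 and keeps 33.
Round 2 (the candidate proposes): the employer can get 33 next round, worth 0.71 × 33 = 23.43 now. The candidate offers 23.43 and keeps 40 − 23.43 = 16.57.
Round 1 (the employer proposes): the candidate can get 16.57 next round, worth 0.71 × 16.57 = 11.7647 now. The employer offers 11.7647 and keeps 40 − 11.7647 = 28.2353.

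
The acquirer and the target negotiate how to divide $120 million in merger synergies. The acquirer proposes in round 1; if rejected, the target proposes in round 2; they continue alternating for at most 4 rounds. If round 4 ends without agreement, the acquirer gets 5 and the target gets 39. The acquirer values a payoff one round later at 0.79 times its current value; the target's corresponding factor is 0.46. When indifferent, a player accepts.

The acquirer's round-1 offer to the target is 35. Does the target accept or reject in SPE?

Accept

Round 4 (the target proposes): the acquirer gets 5 if talks fail, so the target offers 5 and keeps 115.
Round 3 (the acquirer proposes): the target can get 115 next round, worth 0.46 × 115 = 52.9 now. The acquirer offers 52.9 and keeps 120 − 52.9 = 67.1.
Round 2 (the target proposes): the acquirer can get 67.1 next round, worth 0.79 × 67.1 = 53.009 now, so the target offers 53.009, keeping 66.991.
So by rejecting in round 1, the target gets 66.991 next round, worth 0.46 × 66.991 = 30.81586 now.
Offer 35 ≥ 30.81586, so the target accepts.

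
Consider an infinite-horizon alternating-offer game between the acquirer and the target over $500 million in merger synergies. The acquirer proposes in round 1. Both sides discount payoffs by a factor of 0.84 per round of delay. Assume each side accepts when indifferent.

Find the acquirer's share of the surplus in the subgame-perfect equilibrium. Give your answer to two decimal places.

271.74

When the acquirer proposes, the target accepts any offer worth at least 0.84 times what the target would get by proposing next round; and vice versa.
This gives x = 500 − 0.84y and y = 500 − 0.84x, where x and y are each side's share when it proposes.
Hence (1 − 0.84·0.84)x = 500(1 − 0.84), i.e. 0.2944·x = 80.
x ≈ 271.7391; the target's share is 500 − x ≈ 228.2609.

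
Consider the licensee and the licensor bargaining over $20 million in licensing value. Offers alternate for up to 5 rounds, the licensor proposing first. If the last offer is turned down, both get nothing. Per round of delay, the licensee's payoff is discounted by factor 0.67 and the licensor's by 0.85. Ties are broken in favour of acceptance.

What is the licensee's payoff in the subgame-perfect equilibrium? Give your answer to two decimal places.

Work backward from the last round.
Round 5 (the licensor proposes): the licensee will accept anything ≥ 0, so the licensor offers 0 and keeps 20.
Round 4 (the licensee proposes): the licensor can get 20 next round, worth 0.85 × 20 = 17 now; the licensee offers that and keeps 3.
Round 3 (the licensor proposes): the licensee can get 3 next round, worth 0.67 × 3 = 2.01 now. The licensor offers 2.01 and keeps 20 − 2.01 = 17.99.
Round 2 (the licensee proposes): the licensor can get 17.99 next round, worth 0.85 × 17.99 = 15.2915 now; the licensee offers that and keeps 4.7085.
Round 1 (the licensor proposes): the licensee can get 4.7085 next round, worth 0.67 × 4.7085 = 3.154695 now; the licensor offers that and keeps 16.845305.

3.15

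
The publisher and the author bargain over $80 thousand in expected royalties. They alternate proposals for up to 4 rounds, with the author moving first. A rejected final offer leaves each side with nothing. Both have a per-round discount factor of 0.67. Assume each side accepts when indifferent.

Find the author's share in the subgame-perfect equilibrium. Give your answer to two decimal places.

By backward induction:
Round 4 (the publisher proposes): the author will accept anything ≥ 0, so the publisher offers 0 and keeps 80.
Round 3 (the author proposes): the publisher can get 80 next round, worth 0.67 × 80 = 53.6 now, so the author offers 53.6, keeping 26.4.
Round 2 (the publisher proposes): the author can get 26.4 next round, worth 0.67 × 26.4 = 17.688 now, so the publisher offers 17.688, keeping 62.312.
Round 1 (the author proposes): the publisher can get 62.312 next round, worth 0.67 × 62.312 = 41.74904 now. The author offers 41.74904 and keeps 80 − 41.74904 = 38.25096.

38.25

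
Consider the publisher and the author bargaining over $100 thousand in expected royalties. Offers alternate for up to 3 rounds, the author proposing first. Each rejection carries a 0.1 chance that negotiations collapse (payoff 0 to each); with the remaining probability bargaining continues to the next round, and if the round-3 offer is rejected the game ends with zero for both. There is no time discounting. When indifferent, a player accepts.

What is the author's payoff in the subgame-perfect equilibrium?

91

Round 3 (the author proposes): rejection yields 0 for the publisher; the author offers 0 and keeps 100.
Round 2 (the publisher proposes): rejecting gives the author an expected 0.9 × 100 = 90, so the publisher offers 90, keeping 10.
Round 1 (the author proposes): rejecting gives the publisher an expected 0.9 × 10 = 9. The author offers 9 and keeps 100 − 9 = 91.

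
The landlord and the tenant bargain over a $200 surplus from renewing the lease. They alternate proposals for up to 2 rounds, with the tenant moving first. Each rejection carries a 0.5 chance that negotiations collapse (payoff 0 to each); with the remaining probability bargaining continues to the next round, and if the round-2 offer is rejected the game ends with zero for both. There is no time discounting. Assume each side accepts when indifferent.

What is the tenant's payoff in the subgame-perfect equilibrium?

Round 2 (the landlord proposes): rejection yields 0 for the tenant; the landlord offers 0 and keeps 200.
Round 1 (the tenant proposes): rejecting gives the landlord an expected 0.5 × 200 = 100, so the tenant offers 100, keeping 100.

100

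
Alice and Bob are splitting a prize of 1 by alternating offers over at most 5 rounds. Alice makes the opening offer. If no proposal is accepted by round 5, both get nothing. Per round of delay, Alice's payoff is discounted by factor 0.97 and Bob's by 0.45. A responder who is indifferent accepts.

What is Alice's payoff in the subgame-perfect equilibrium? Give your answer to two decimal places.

Work backward from the last round.
Round 5 (Alice proposes): Bob will accept anything ≥ 0, so Alice offers 0 and keeps 1.
Round 4 (Bob proposes): Alice can get 1 next round, worth 0.97 × 1 = 0.97 now, so Bob offers 0.97, keeping 0.03.
Round 3 (Alice proposes): Bob can get 0.03 next round, worth 0.45 × 0.03 = 0.0135 now, so Alice offers 0.0135, keeping 0.9865.
Round 2 (Bob proposes): Alice can get 0.9865 next round, worth 0.97 × 0.9865 = 0.956905 now; Bob offers that and keeps 0.043095.
Round 1 (Alice proposes): Bob can get 0.043095 next round, worth 0.45 × 0.043095 = 0.01939275 now, so Alice offers 0.01939275, keeping 0.98060725.

0.98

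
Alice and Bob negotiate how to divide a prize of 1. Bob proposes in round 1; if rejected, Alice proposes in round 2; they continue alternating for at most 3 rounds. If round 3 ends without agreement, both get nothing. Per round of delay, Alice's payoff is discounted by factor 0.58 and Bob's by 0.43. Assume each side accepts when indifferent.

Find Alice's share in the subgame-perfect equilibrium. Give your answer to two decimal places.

By backward induction:
Round 3 (Bob proposes): Alice will accept anything ≥ 0, so Bob offers 0 and keeps 1.
Round 2 (Alice proposes): Bob can get 1 next round, worth 0.43 × 1 = 0.43 now, so Alice offers 0.43, keeping 0.57.
Round 1 (Bob proposes): Alice can get 0.57 next round, worth 0.58 × 0.57 = 0.3306 now. Bob offers 0.3306 and keeps 1 − 0.3306 = 0.6694.

0.33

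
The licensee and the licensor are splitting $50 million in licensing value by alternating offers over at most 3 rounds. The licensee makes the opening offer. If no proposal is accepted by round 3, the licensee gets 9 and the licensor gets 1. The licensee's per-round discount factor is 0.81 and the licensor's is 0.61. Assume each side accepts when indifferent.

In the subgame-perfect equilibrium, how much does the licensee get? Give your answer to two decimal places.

Round 3 (the licensee proposes): the licensor gets 1 if talks fail, so the licensee offers 1 and keeps 49.
Round 2 (the licensor proposes): the licensee can get 49 next round, worth 0.81 × 49 = 39.69 now. The licensor offers 39.69 and keeps 50 − 39.69 = 10.31.
Round 1 (the licensee proposes): the licensor can get 10.31 next round, worth 0.61 × 10.31 = 6.2891 now. The licensee offers 6.2891 and keeps 50 − 6.2891 = 43.7109.

43.71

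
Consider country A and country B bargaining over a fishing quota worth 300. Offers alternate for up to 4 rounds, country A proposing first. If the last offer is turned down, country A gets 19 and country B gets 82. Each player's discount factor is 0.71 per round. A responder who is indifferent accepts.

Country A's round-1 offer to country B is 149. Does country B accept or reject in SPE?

Reject

Work out country B's continuation value if the offer is rejected.
Round 4 (country B proposes): country A gets 19 if talks fail, so country B offers 19 and keeps 281.
Round 3 (country A proposes): country B can get 281 next round, worth 0.71 × 281 = 199.51 now. Country A offers 199.51 and keeps 300 − 199.51 = 100.49.
Round 2 (country B proposes): country A can get 100.49 next round, worth 0.71 × 100.49 = 71.3479 now; country B offers that and keeps 228.6521.
So by rejecting in round 1, country B gets 228.6521 next round, worth 0.71 × 228.6521 = 162.342991 now.
Offer 149 < 162.342991, so country B rejects.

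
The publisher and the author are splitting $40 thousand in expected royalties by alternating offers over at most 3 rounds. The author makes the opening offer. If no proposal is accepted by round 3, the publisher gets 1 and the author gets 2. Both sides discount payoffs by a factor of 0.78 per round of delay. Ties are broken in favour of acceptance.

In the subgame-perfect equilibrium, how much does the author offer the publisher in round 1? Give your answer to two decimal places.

7.47

By backward induction:
Round 3 (the author proposes): the publisher gets 1 if talks fail, so the author offers 1 and keeps 39.
Round 2 (the publisher proposes): the author can get 39 next round, worth 0.78 × 39 = 30.42 now; the publisher offers that and keeps 9.58.
Round 1 (the author proposes): the publisher can get 9.58 next round, worth 0.78 × 9.58 = 7.4724 now; the author offers that and keeps 32.5276.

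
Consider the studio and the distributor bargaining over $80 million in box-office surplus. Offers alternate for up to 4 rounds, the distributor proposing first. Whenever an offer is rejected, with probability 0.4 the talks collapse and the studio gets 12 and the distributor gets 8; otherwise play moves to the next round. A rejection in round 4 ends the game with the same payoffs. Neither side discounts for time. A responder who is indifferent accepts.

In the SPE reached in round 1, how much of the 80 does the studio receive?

39.36

By backward induction:
Round 4 (the studio proposes): the distributor gets 8 if talks fail, so the studio offers 8 and keeps 72.
Round 3 (the distributor proposes): rejecting gives the studio an expected 0.6 × 72 + 0.4 × 12 = 48; the distributor offers that and keeps 32.
Round 2 (the studio proposes): rejecting gives the distributor an expected 0.6 × 32 + 0.4 × 8 = 22.4, so the studio offers 22.4, keeping 57.6.
Round 1 (the distributor proposes): rejecting gives the studio an expected 0.6 × 57.6 + 0.4 × 12 = 39.36. The distributor offers 39.36 and keeps 80 − 39.36 = 40.64.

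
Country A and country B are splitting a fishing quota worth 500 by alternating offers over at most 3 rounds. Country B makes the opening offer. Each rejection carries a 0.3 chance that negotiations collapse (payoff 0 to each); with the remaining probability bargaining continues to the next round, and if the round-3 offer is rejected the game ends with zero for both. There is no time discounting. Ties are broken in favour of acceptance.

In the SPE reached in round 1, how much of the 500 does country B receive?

By backward induction:
Round 3 (country B proposes): rejection yields 0 for country A; country B offers 0 and keeps 500.
Round 2 (country A proposes): rejecting gives country B an expected 0.7 × 500 = 350; country A offers that and keeps 150.
Round 1 (country B proposes): rejecting gives country A an expected 0.7 × 150 = 105; country B offers that and keeps 395.

395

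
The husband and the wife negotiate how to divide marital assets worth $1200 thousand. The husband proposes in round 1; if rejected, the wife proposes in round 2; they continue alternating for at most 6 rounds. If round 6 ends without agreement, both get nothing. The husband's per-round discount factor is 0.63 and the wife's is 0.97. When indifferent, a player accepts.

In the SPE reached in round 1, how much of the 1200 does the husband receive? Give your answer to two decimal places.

71.44

Round 6 (the wife proposes): rejection yields 0 for the husband; the wife offers 0 and keeps 1200.
Round 5 (the husband proposes): the wife can get 1200 next round, worth 0.97 × 1200 = 1164 now, so the husband offers 1164, keeping 36.
Round 4 (the wife proposes): the husband can get 36 next round, worth 0.63 × 36 = 22.68 now; the wife offers that and keeps 1177.32.
Round 3 (the husband proposes): the wife can get 1177.32 next round, worth 0.97 × 1177.32 = 1142.0004 now, so the husband offers 1142.0004, keeping 57.9996.
Round 2 (the wife proposes): the husband can get 57.9996 next round, worth 0.63 × 57.9996 = 36.539748 now. The wife offers 36.539748 and keeps 1200 − 36.539748 = 1163.460252.
Round 1 (the husband proposes): the wife can get 1163.460252 next round, worth 0.97 × 1163.460252 = 1128.55644444 now. The husband offers 1128.55644444 and keeps 1200 − 1128.55644444 = 71.44355556.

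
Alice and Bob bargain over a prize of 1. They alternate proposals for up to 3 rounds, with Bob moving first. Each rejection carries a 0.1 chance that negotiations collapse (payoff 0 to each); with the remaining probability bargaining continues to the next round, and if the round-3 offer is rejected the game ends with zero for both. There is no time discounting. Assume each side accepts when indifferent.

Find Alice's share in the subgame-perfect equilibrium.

Round 3 (Bob proposes): Alice will accept anything ≥ 0, so Bob offers 0 and keeps 1.
Round 2 (Alice proposes): rejecting gives Bob an expected 0.9 × 1 = 0.9. Alice offers 0.9 and keeps 1 − 0.9 = 0.1.
Round 1 (Bob proposes): rejecting gives Alice an expected 0.9 × 0.1 = 0.09, so Bob offers 0.09, keeping 0.91.

0.09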